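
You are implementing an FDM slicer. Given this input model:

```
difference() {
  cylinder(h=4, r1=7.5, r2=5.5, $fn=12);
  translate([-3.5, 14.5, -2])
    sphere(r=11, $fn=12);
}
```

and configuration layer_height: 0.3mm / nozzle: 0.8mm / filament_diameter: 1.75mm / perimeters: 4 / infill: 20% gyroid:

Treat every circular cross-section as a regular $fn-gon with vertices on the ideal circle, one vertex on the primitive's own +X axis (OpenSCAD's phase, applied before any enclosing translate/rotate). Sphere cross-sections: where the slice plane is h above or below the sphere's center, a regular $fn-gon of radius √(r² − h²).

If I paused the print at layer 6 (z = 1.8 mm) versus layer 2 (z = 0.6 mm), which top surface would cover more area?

Layer 6 (z = 1.8): the cone (r1=7.5→r2=5.5) has section circumradius 6.600 here — a regular 12-gon (area = (12/2)·6.600²·sin(360°/12) = 130.68 mm²); the r=11 sphere at (-3.5, 14.5) contributes a regular 12-gon of circumradius √(11²−3.8²) = 10.323 (area = (12/2)·10.323²·sin(360°/12) = 319.68 mm²); Taking the first minus the rest: starting from the cone (130.68 mm²), the r=11 sphere at (-3.5, 14.5) partially overlaps it — only the 7.76 mm² overlap (of its 319.68 mm²) is removed, clipping the outline — area = 122.92 mm². So its area = 122.92 mm². Layer 2 (z = 0.6): the cone: at t=0.150 of its height the radius interpolates to r₁+(r₂−r₁)t = 7.200, giving a regular 12-gon of that circumradius (area = (12/2)·7.200²·sin(360°/12) = 155.52 mm²); the sphere at (-3.5, 14.5): section is a regular 12-gon, circumradius = √(r²−h²) = √(11²−2.6²) = 10.688 (area = (12/2)·10.688²·sin(360°/12) = 342.72 mm²); After the difference (first − rest): starting from the cone (155.52 mm²), the r=11 sphere at (-3.5, 14.5) partially overlaps it — only the 15.54 mm² overlap (of its 342.72 mm²) is removed, clipping the outline — area = 139.98 mm². So its area = 139.98 mm². Layer 2 is larger (139.98 vs 122.92 mm²).

layer 2 (z = 0.6 mm)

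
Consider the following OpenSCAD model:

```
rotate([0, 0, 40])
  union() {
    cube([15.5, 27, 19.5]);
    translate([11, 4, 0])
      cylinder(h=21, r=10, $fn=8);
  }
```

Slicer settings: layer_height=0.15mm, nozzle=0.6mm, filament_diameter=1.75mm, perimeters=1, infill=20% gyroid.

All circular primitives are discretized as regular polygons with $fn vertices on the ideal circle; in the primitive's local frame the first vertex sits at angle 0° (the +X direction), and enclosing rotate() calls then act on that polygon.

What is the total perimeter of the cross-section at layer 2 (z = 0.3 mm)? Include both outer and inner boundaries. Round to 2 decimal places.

At z = 0.3 mm: the cube is present — its section is the full 15.5×27 rectangle (perimeter 85.00 mm); the r=10 cylinder at (11, 4) gives a regular 8-gon of circumradius 10 (constant along its height) (perimeter = 2·8·10.000·sin(180°/8) = 61.23 mm); Combining (union): the regions partially overlap (shared area 166.20 mm²), so the edge portions inside another operand are dropped and the merged outline is re-measured after clipping — boundary = 96.74 mm; (rotated 40° about Z; rotation is an isometry so areas/perimeters/island counts are preserved). Overall, the cross-section is a single solid region. Total boundary length (outer) = 96.74 mm.

96.74 mm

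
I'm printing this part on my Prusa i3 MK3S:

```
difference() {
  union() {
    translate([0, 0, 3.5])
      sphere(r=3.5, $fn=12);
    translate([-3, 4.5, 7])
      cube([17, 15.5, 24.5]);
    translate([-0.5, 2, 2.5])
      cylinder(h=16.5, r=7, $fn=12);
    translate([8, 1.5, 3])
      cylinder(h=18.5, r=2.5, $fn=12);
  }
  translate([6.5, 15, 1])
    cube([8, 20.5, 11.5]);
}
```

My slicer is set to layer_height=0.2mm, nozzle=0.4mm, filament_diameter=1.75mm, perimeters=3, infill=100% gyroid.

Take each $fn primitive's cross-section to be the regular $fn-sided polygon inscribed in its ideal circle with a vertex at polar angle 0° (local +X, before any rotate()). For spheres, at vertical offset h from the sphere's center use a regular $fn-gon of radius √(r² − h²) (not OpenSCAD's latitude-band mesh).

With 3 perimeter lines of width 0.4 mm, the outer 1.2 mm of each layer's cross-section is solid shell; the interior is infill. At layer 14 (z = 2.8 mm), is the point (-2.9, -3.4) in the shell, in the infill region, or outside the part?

shell

At z = 2.8 mm: the r=3.5 sphere contributes a regular 12-gon of circumradius √(3.5²−0.7²) = 3.429; the cube at (-3, 4.5) is absent (z outside [7, 31.5]); the r=7 cylinder at (-0.5, 2) contributes a regular 12-gon of circumradius 7; the cylinder at (8, 1.5) is absent (z outside [3, 21.5]); Combining (union): the r=3.5 sphere lies entirely inside the r=7 cylinder at (-0.5, 2), so the union is just the r=7 cylinder at (-0.5, 2) — 1 connected region; the cube at (6.5, 15) is present — its section is the full 8×20.5 rectangle; Taking the first minus the rest: starting from that combined region, the 8×20.5 cube at (6.5, 15) misses the remaining region (no effect) — 1 connected region. Overall, the cross-section is a single solid region. The nearest boundary edge runs (-0.50, -5.00)→(-4.00, -4.06); distance from the point to it = 0.92 mm. The point is inside the cross-section, 0.92 mm from the nearest boundary — within the 1.2 mm shell band (3 × 0.4).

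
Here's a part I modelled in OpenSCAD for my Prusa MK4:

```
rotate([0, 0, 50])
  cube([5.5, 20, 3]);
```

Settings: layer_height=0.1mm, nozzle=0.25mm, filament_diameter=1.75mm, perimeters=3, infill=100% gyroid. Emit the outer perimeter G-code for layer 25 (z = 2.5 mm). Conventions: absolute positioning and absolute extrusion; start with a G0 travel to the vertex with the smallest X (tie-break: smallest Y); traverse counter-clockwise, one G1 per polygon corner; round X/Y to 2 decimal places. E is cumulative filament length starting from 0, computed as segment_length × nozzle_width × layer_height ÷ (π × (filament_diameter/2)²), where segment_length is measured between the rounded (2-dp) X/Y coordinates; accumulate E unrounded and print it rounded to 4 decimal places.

At z = 2.5 mm: the 5.5×20 cube contributes its full rectangle; (rotated 50° about Z; rotation is an isometry so areas/perimeters/island counts are preserved). The outline is a single polygon with 4 vertices. Extrusion per mm of travel: 0.25 × 0.1 / (π × 0.875²) = 0.010394. Accumulating E over each segment gives final E = 0.5301.

G0 X-15.32 Y12.86 Z2.50
G1 X0.00 Y0.00 E0.2079
G1 X3.54 Y4.21 E0.2651
G1 X-11.79 Y17.07 E0.4730
G1 X-15.32 Y12.86 E0.5301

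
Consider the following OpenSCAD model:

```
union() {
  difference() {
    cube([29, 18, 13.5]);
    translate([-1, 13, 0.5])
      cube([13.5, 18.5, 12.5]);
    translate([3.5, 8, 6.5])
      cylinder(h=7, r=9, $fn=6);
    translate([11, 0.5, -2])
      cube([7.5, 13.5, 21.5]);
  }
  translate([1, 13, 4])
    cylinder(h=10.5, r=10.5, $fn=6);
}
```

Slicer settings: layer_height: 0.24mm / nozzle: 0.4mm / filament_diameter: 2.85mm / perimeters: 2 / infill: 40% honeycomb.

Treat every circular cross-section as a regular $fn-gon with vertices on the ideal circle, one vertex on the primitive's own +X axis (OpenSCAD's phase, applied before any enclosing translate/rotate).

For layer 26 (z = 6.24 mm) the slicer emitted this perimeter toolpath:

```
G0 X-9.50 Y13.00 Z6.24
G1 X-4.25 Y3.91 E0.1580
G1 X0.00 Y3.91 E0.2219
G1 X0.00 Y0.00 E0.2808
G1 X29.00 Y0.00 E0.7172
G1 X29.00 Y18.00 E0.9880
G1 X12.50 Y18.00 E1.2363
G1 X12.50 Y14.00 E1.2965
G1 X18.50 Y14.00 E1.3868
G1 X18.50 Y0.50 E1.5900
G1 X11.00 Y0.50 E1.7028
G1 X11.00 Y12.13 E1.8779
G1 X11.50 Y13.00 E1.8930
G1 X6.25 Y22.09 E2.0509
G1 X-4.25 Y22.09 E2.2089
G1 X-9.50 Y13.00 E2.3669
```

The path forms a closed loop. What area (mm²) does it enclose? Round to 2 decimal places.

Apply the shoelace formula to the sequence of (X, Y) vertices; enclosed area = 565.63 mm².

565.63 mm²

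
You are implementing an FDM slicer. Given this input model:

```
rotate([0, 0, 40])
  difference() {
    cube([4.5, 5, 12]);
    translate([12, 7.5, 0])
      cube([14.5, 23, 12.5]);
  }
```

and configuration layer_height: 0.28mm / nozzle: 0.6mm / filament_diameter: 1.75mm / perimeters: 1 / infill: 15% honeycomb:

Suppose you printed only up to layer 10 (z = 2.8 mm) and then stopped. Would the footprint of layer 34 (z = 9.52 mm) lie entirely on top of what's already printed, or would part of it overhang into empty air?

Compare the two slices. At z = 2.8: the cube is present — its section is the full 4.5×5 rectangle (area 22.50 mm²); the cube at (12, 7.5) is present — its section is the full 14.5×23 rectangle (area 333.50 mm²); Subtracting the remaining from the first: starting from the 4.5×5 cube (22.50 mm²), the 14.5×23 cube at (12, 7.5) misses the remaining region (no effect) — area = 22.50 mm²; (whole slice rotated 40° about Z — lengths, areas and connectivity unchanged). At z = 9.52: the cube is present — its section is the full 4.5×5 rectangle (area 22.50 mm²); the cube at (12, 7.5) is present — its section is the full 14.5×23 rectangle (area 333.50 mm²); After the difference (first − rest): starting from the 4.5×5 cube (22.50 mm²), the 14.5×23 cube at (12, 7.5) misses the remaining region (no effect) — area = 22.50 mm²; (whole slice rotated 40° about Z — lengths, areas and connectivity unchanged). Checking containment: the cross-section at z = 9.52 is a subset of the cross-section at z = 2.8.

entirely on top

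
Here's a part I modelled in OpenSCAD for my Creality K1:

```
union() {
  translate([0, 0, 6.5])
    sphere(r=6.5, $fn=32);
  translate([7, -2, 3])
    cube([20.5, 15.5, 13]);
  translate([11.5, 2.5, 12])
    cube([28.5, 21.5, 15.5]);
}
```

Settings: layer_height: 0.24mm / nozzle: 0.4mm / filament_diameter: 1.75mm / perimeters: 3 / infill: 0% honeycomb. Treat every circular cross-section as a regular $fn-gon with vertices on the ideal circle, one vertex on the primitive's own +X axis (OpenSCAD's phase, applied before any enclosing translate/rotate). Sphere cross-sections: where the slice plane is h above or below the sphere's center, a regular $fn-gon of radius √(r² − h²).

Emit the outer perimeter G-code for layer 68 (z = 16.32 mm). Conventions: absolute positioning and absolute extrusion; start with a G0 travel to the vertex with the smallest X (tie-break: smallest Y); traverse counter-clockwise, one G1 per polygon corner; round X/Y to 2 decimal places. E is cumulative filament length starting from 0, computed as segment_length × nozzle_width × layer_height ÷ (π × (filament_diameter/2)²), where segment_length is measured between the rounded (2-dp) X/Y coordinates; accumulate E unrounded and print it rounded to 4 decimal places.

At z = 16.32 mm: the sphere is not intersected at this z (|z−center|=9.820 > r=6.5); the cube at (7, -2) does not reach this height (z outside [3, 16]); the cube at (11.5, 2.5) is present — its section is the full 28.5×21.5 rectangle; Taking the union: only the 28.5×21.5 cube at (11.5, 2.5) is present, so the union is just that shape — 1 connected region. The outline is a single polygon with 4 vertices. Extrusion per mm of travel: 0.4 × 0.24 / (π × 0.875²) = 0.039912. Accumulating E over each segment gives final E = 3.9912.

G0 X11.50 Y2.50 Z16.32
G1 X40.00 Y2.50 E1.1375
G1 X40.00 Y24.00 E1.9956
G1 X11.50 Y24.00 E3.1331
G1 X11.50 Y2.50 E3.9912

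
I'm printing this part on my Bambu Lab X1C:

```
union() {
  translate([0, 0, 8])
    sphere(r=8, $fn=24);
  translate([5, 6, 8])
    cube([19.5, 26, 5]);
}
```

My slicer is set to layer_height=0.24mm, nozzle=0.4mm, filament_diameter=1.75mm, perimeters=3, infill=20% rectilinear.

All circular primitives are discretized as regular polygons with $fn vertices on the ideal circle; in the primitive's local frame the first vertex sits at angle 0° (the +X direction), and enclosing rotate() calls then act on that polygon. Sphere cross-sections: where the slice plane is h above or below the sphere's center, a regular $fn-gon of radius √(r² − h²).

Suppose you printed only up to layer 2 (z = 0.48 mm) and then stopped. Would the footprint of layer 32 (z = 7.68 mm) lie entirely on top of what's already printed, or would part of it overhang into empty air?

part overhangs

Compare the two slices. At z = 0.48: the r=8 sphere slices to a regular 24-gon of circumradius 2.729 (√(r²−h²) with h=7.52 from center) (area = (24/2)·2.729²·sin(360°/24) = 23.14 mm²); the cube at (5, 6) is absent (z outside [8, 13]); Merging all regions: only the r=8 sphere is present, so the union is just that shape — area = 23.14 mm². At z = 7.68: the r=8 sphere contributes a regular 24-gon of circumradius √(8²−0.32²) = 7.994 (area = (24/2)·7.994²·sin(360°/24) = 198.45 mm²); the cube at (5, 6) does not reach this height (z outside [8, 13]); Taking the union: only the r=8 sphere is present, so the union is just that shape — area = 198.45 mm². Checking containment: at z = 7.68 the cross-section extends beyond the z = 0.48 cross-section by about 175.32 mm².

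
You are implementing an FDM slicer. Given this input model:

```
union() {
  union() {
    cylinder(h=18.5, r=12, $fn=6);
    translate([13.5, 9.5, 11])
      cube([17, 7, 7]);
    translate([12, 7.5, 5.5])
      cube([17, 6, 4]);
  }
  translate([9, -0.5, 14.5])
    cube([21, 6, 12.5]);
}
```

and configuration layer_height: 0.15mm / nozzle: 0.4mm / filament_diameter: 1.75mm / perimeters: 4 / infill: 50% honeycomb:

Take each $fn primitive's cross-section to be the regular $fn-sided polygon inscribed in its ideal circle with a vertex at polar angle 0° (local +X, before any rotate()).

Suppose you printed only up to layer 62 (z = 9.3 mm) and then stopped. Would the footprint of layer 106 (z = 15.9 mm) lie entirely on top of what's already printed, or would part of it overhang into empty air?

part overhangs

Compare the two slices. At z = 9.3: the r=12 cylinder contributes a regular 6-gon of circumradius 12 (area = (6/2)·12.000²·sin(360°/6) = 374.12 mm²); the cube at (13.5, 9.5) does not reach this height (z outside [11, 18]); the 17×6 cube at (12, 7.5) contributes its full rectangle (area 102.00 mm²); Combining (union): the 2 present regions are separate (no shared area or edge), so areas and boundary lengths simply add and each stays a separate island — area = 476.12 mm²; the cube at (9, -0.5) is not intersected at this z (z outside [14.5, 27]); Taking the union: only that combined region is present, so the union is just that shape — area = 476.12 mm². At z = 15.9: the r=12 cylinder contributes a regular 6-gon of circumradius 12 (area = (6/2)·12.000²·sin(360°/6) = 374.12 mm²); the cube at (13.5, 9.5) (footprint 17×7) is included at this height (area 119.00 mm²); the cube at (12, 7.5) is absent (z outside [5.5, 9.5]); Merging all regions: the 2 present regions are separate (no shared area or edge), so areas and boundary lengths simply add and each stays a separate island — area = 493.12 mm²; the cube at (9, -0.5) (footprint 21×6) is included at this height (area 126.00 mm²); Combining (union): the regions partially overlap — summed areas 619.12 mm² minus the doubly-counted overlap 9.22 mm² gives 609.90 mm² — area = 609.90 mm². Checking containment: at z = 15.9 the cross-section extends beyond the z = 9.3 cross-section by about 173.78 mm².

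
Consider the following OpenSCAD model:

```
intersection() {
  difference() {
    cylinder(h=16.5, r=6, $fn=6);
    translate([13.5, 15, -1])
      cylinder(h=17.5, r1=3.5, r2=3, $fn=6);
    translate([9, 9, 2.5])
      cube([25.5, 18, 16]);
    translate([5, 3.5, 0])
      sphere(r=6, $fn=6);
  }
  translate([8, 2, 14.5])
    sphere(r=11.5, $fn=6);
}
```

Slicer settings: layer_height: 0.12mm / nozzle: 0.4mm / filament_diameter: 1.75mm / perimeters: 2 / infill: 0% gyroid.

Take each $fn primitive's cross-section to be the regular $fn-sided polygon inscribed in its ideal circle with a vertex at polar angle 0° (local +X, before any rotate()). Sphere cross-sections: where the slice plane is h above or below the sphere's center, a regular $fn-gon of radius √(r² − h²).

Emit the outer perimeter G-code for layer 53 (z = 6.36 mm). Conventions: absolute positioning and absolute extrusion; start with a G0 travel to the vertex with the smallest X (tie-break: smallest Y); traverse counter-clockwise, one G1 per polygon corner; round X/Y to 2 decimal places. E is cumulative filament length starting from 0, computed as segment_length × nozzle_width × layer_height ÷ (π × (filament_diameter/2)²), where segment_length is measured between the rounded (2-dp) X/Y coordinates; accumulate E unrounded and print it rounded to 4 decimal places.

At z = 6.36 mm: the r=6 cylinder gives a regular 6-gon of circumradius 6 (constant along its height); the cone at (13.5, 15) contributes a regular 6-gon of circumradius 3.290 (interpolated between r1=3.5 and r2=3 at t=0.421); the 25.5×18 cube at (9, 9) contributes its full rectangle; the sphere at (5, 3.5) is not intersected at this z (|z−center|=6.360 > r=6); Subtracting the remaining from the first: starting from the r=6 cylinder, the cone at (13.5, 15) misses the remaining region (no effect); the 25.5×18 cube at (9, 9) misses the remaining region (no effect) — 1 connected region; the r=11.5 sphere at (8, 2) contributes a regular 6-gon of circumradius √(11.5²−8.14²) = 8.123; Keeping only the common overlap: the r=11.5 sphere at (8, 2) partially overlaps that combined region; clipping to the common part keeps 30.61 mm² — 1 connected region. The outline is a single polygon with 5 vertices. Extrusion per mm of travel: 0.4 × 0.12 / (π × 0.875²) = 0.019956. Accumulating E over each segment gives final E = 0.4633.

G0 X-0.12 Y2.00 Z6.36
G1 X3.52 Y-4.30 E0.1452
G1 X6.00 Y0.00 E0.2443
G1 X3.00 Y5.20 E0.3641
G1 X1.72 Y5.20 E0.3896
G1 X-0.12 Y2.00 E0.4633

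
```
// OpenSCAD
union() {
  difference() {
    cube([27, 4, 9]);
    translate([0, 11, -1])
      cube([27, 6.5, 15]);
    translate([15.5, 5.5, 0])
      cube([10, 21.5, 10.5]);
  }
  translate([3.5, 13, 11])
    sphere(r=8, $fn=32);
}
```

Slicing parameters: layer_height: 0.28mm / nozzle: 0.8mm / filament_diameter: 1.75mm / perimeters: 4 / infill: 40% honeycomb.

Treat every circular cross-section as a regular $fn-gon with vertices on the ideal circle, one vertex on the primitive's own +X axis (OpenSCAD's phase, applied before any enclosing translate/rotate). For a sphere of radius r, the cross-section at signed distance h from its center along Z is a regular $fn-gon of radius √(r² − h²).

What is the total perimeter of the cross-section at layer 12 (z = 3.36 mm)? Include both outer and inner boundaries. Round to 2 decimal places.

At z = 3.36 mm: the cube (footprint 27×4) is included at this height (perimeter 62.00 mm); the cube at (0, 11) is present — its section is the full 27×6.5 rectangle (perimeter 67.00 mm); the cube at (15.5, 5.5) (footprint 10×21.5) is included at this height (perimeter 63.00 mm); Taking the first minus the rest: starting from the 27×4 cube, the 27×6.5 cube at (0, 11) misses the remaining region (no effect); the 10×21.5 cube at (15.5, 5.5) misses the remaining region (no effect) — boundary = 62.00 mm; the r=8 sphere at (3.5, 13) contributes a regular 32-gon of circumradius √(8²−7.64²) = 2.373 (perimeter = 2·32·2.373·sin(180°/32) = 14.89 mm); Combining (union): the 2 present regions are separate (no shared area or edge), so areas and boundary lengths simply add and each stays a separate island — boundary = 76.89 mm. Overall, the cross-section has 2 separate islands. Total boundary length (outer) = 76.89 mm.

76.89 mm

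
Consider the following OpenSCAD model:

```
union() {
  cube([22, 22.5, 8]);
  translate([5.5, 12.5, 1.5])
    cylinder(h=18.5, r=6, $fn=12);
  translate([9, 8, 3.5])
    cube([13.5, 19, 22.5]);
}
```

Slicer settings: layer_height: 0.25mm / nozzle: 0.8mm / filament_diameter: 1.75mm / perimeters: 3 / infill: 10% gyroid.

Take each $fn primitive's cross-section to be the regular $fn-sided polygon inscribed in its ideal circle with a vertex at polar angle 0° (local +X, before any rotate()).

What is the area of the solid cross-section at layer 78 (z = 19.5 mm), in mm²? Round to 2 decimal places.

At z = 19.5 mm: the cube is not intersected at this z (z outside [0, 8]); the cylinder at (5.5, 12.5): section is a regular 12-gon, circumradius r=6 (area = (12/2)·6.000²·sin(360°/12) = 108.00 mm²); the cube at (9, 8) (footprint 13.5×19) is included at this height (area 256.50 mm²); Taking the union: the regions partially overlap — summed areas 364.50 mm² minus the doubly-counted overlap 15.45 mm² gives 349.05 mm² — area = 349.05 mm². Overall, the cross-section is a single solid region. Net area = 349.05 mm².

349.05 mm²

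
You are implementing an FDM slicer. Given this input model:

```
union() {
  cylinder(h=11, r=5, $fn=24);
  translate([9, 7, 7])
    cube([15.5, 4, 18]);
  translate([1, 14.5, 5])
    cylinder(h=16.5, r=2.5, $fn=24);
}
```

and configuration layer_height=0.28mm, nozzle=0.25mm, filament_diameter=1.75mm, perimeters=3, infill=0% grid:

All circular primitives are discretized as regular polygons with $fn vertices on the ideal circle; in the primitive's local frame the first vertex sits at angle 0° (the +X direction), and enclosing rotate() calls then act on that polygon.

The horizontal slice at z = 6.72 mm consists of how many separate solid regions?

At z = 6.72 mm: the r=5 cylinder contributes a regular 24-gon of circumradius 5; the cube at (9, 7) is absent (z outside [7, 25]); the r=2.5 cylinder at (1, 14.5) contributes a regular 24-gon of circumradius 2.5; Combining (union): the 2 present regions are separate (no shared area or edge), so areas and boundary lengths simply add and each stays a separate island — 2 connected regions. The result has 2 disconnected regions.

2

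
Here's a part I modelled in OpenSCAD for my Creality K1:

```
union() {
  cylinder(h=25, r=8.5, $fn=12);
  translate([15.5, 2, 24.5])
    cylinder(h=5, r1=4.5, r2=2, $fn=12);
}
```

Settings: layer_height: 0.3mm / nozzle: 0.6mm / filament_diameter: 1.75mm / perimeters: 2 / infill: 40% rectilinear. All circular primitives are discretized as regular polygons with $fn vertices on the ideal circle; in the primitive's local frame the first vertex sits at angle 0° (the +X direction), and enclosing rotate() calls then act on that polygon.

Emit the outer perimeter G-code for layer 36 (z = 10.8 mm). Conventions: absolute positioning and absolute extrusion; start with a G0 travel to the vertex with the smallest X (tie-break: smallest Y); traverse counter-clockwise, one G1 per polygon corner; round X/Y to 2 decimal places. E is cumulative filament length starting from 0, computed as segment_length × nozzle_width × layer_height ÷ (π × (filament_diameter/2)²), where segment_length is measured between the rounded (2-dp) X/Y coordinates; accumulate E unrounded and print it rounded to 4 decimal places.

At z = 10.8 mm: the cylinder: section is a regular 12-gon, circumradius r=8.5; the cone at (15.5, 2) is not intersected at this z (z outside [24.5, 29.5]); Merging all regions: only the r=8.5 cylinder is present, so the union is just that shape — 1 connected region. The outline is a single polygon with 12 vertices. Extrusion per mm of travel: 0.6 × 0.3 / (π × 0.875²) = 0.074835. Accumulating E over each segment gives final E = 3.9509.

G0 X-8.50 Y0.00 Z10.80
G1 X-7.36 Y-4.25 E0.3293
G1 X-4.25 Y-7.36 E0.6584
G1 X0.00 Y-8.50 E0.9877
G1 X4.25 Y-7.36 E1.3170
G1 X7.36 Y-4.25 E1.6462
G1 X8.50 Y0.00 E1.9755
G1 X7.36 Y4.25 E2.3047
G1 X4.25 Y7.36 E2.6339
G1 X0.00 Y8.50 E2.9632
G1 X-4.25 Y7.36 E3.2925
G1 X-7.36 Y4.25 E3.6216
G1 X-8.50 Y0.00 E3.9509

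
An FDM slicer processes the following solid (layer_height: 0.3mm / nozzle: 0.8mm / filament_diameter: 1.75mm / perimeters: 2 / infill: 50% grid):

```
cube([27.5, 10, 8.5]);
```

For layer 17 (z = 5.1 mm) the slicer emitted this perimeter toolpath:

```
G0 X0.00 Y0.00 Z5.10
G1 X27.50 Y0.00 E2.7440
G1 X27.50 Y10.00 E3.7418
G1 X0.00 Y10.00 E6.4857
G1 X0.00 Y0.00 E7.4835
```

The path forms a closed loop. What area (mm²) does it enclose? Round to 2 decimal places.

Apply the shoelace formula to the sequence of (X, Y) vertices; enclosed area = 275.00 mm².

275.00 mm²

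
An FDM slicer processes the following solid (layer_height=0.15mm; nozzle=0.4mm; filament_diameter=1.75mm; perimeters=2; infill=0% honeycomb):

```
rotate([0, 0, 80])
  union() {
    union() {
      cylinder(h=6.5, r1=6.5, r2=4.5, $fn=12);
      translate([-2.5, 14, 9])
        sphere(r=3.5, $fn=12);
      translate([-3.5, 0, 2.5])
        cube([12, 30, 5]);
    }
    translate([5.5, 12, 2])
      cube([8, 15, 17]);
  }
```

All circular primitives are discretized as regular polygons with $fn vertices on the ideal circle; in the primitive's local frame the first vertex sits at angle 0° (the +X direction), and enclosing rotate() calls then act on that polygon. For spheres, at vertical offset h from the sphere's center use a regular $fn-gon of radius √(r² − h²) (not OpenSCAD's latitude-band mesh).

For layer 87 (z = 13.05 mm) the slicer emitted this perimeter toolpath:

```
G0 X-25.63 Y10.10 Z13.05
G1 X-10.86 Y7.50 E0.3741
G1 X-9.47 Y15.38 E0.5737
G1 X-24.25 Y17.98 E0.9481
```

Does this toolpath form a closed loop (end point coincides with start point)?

Start point (G0): (-25.63, 10.10). End point (last G1): the path does not return to the start — open.

no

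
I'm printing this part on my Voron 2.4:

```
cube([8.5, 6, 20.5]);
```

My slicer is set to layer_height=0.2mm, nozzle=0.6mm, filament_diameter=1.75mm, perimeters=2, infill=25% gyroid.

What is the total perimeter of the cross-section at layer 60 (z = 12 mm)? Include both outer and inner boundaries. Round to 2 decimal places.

29.00 mm

At z = 12 mm: the 8.5×6 cube contributes its full rectangle (perimeter 29.00 mm). Overall, the cross-section is a single solid region. Total boundary length (outer) = 29.00 mm.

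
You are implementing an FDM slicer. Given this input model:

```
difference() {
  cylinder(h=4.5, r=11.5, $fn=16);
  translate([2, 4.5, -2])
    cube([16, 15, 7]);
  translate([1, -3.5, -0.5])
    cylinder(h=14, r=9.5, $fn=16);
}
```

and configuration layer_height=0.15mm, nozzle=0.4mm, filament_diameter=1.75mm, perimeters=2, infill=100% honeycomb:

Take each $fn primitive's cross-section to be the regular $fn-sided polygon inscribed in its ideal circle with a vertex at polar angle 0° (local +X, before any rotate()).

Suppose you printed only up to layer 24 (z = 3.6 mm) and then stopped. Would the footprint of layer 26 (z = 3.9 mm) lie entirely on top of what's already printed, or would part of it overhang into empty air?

Compare the two slices. At z = 3.6: the r=11.5 cylinder contributes a regular 16-gon of circumradius 11.5 (area = (16/2)·11.500²·sin(360°/16) = 404.88 mm²); the cube at (2, 4.5) (footprint 16×15) is included at this height (area 240.00 mm²); the r=9.5 cylinder at (1, -3.5) gives a regular 16-gon of circumradius 9.5 (constant along its height) (area = (16/2)·9.500²·sin(360°/16) = 276.30 mm²); Subtracting the remaining from the first: starting from the r=11.5 cylinder (404.88 mm²), the 16×15 cube at (2, 4.5) partially overlaps it — only the 37.88 mm² overlap (of its 240.00 mm²) is removed, clipping the outline; the r=9.5 cylinder at (1, -3.5) partially overlaps it — only the 250.70 mm² overlap (of its 276.30 mm²) is removed, clipping the outline — area = 116.30 mm². At z = 3.9: the r=11.5 cylinder contributes a regular 16-gon of circumradius 11.5 (area = (16/2)·11.500²·sin(360°/16) = 404.88 mm²); the cube at (2, 4.5) (footprint 16×15) is included at this height (area 240.00 mm²); the cylinder at (1, -3.5): section is a regular 16-gon, circumradius r=9.5 (area = (16/2)·9.500²·sin(360°/16) = 276.30 mm²); Taking the first minus the rest: starting from the r=11.5 cylinder (404.88 mm²), the 16×15 cube at (2, 4.5) partially overlaps it — only the 37.88 mm² overlap (of its 240.00 mm²) is removed, clipping the outline; the r=9.5 cylinder at (1, -3.5) partially overlaps it — only the 250.70 mm² overlap (of its 276.30 mm²) is removed, clipping the outline — area = 116.30 mm². Checking containment: the cross-section at z = 3.9 is a subset of the cross-section at z = 3.6.

entirely on top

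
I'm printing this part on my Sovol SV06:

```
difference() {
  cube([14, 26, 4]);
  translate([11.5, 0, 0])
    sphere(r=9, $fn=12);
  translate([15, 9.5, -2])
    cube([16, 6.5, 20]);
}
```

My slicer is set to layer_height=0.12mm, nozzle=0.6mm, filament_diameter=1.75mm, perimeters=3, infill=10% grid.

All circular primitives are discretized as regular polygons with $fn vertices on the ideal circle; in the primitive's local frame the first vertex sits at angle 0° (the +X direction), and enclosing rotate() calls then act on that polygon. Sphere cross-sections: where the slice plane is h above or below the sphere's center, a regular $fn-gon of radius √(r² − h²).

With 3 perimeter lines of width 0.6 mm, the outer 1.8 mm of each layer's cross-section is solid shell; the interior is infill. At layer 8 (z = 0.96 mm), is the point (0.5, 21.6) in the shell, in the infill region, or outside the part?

shell

At z = 0.96 mm: the cube is present — its section is the full 14×26 rectangle; the r=9 sphere at (11.5, 0) contributes a regular 12-gon of circumradius √(9²−0.96²) = 8.949; the cube at (15, 9.5) is present — its section is the full 16×6.5 rectangle; After the difference (first − rest): starting from the 14×26 cube, the r=9 sphere at (11.5, 0) partially overlaps it — only the 81.59 mm² overlap (of its 240.24 mm²) is removed, clipping the outline; the 16×6.5 cube at (15, 9.5) misses the remaining region (no effect) — 1 connected region. Overall, the cross-section is a single solid region. The nearest boundary edge runs (0.00, 0.00)→(0.00, 26.00); distance from the point to it = 0.50 mm. The point is inside the cross-section, 0.50 mm from the nearest boundary — within the 1.8 mm shell band (3 × 0.6).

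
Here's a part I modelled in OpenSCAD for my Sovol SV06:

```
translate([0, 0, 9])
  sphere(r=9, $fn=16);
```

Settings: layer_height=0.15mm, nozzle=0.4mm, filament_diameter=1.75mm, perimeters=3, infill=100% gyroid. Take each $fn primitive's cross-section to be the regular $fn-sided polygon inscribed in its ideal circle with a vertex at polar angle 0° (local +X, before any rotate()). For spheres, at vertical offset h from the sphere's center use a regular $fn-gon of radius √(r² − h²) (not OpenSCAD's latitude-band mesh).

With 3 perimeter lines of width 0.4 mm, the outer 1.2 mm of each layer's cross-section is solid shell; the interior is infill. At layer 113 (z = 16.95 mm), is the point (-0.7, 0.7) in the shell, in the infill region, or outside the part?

At z = 16.95 mm: the r=9 sphere slices to a regular 16-gon of circumradius 4.219 (√(r²−h²) with h=7.95 from center). Overall, the cross-section is a single solid region. The nearest boundary edge runs (-1.61, 3.90)→(-2.98, 2.98); distance from the point to it = 3.17 mm. The point is inside the cross-section and 3.17 mm from the nearest boundary — more than the 1.2 mm shell width (3 × 0.4), so it's in the infill interior.

infill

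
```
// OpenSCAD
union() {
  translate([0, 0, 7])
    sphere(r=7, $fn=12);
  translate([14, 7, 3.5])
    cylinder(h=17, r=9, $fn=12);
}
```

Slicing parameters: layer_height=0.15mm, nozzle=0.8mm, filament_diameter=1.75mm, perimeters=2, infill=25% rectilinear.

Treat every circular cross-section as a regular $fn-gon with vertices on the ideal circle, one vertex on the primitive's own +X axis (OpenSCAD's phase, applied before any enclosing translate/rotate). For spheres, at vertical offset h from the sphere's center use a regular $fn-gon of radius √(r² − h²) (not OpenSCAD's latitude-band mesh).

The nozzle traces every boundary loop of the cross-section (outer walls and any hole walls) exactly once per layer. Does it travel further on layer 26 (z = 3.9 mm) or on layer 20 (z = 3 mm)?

layer 26 (z = 3.9 mm)

Layer 26 (z = 3.9): the sphere: section is a regular 12-gon, circumradius = √(r²−h²) = √(7²−3.1²) = 6.276 (perimeter = 2·12·6.276·sin(180°/12) = 38.99 mm); the cylinder at (14, 7): section is a regular 12-gon, circumradius r=9 (perimeter = 2·12·9.000·sin(180°/12) = 55.90 mm); Taking the union: the 2 present regions are separate (no shared area or edge), so areas and boundary lengths simply add and each stays a separate island — boundary = 94.89 mm. So its perimeter = 94.89 mm. Layer 20 (z = 3): the r=7 sphere contributes a regular 12-gon of circumradius √(7²−4²) = 5.745 (perimeter = 2·12·5.745·sin(180°/12) = 35.68 mm); the cylinder at (14, 7) is not intersected at this z (z outside [3.5, 20.5]); Taking the union: only the r=7 sphere is present, so the union is just that shape — boundary = 35.68 mm. So its perimeter = 35.68 mm. Layer 26 is larger (94.89 vs 35.68 mm).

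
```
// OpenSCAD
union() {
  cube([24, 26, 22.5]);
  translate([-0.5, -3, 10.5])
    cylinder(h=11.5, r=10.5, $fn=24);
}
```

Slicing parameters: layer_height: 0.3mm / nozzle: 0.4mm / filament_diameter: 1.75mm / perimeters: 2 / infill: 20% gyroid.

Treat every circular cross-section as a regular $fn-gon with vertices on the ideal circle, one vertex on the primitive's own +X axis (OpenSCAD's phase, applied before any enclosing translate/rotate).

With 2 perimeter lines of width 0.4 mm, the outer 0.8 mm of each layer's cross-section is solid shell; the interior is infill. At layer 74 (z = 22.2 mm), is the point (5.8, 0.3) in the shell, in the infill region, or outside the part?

shell

At z = 22.2 mm: the cube (footprint 24×26) is included at this height; the cylinder at (-0.5, -3) does not reach this height (z outside [10.5, 22]); Combining (union): only the 24×26 cube is present, so the union is just that shape — 1 connected region. Overall, the cross-section is a single solid region. The nearest boundary edge runs (0.00, 0.00)→(24.00, 0.00); distance from the point to it = 0.30 mm. The point is inside the cross-section, 0.30 mm from the nearest boundary — within the 0.8 mm shell band (2 × 0.4).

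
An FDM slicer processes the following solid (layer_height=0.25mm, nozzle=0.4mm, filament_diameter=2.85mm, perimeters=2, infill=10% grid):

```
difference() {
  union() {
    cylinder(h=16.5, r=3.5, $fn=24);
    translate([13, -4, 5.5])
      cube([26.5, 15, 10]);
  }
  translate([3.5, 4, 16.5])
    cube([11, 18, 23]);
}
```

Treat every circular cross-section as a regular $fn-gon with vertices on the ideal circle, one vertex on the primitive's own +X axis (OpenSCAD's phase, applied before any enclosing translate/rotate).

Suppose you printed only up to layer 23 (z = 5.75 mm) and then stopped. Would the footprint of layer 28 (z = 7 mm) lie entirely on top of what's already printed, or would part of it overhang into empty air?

entirely on top

Compare the two slices. At z = 5.75: the r=3.5 cylinder contributes a regular 24-gon of circumradius 3.5 (area = (24/2)·3.500²·sin(360°/24) = 38.05 mm²); the cube at (13, -4) (footprint 26.5×15) is included at this height (area 397.50 mm²); Combining (union): the 2 present regions are separate (no shared area or edge), so areas and boundary lengths simply add and each stays a separate island — area = 435.55 mm²; the cube at (3.5, 4) is absent (z outside [16.5, 39.5]); Subtracting the remaining from the first: none of the subtracted shapes is present at this height, so the result so far is unchanged — area = 435.55 mm². At z = 7: the r=3.5 cylinder contributes a regular 24-gon of circumradius 3.5 (area = (24/2)·3.500²·sin(360°/24) = 38.05 mm²); the cube at (13, -4) (footprint 26.5×15) is included at this height (area 397.50 mm²); Combining (union): the 2 present regions are separate (no shared area or edge), so areas and boundary lengths simply add and each stays a separate island — area = 435.55 mm²; the cube at (3.5, 4) does not reach this height (z outside [16.5, 39.5]); Taking the first minus the rest: none of the subtracted shapes is present at this height, so the result so far is unchanged — area = 435.55 mm². Checking containment: the cross-section at z = 7 is a subset of the cross-section at z = 5.75.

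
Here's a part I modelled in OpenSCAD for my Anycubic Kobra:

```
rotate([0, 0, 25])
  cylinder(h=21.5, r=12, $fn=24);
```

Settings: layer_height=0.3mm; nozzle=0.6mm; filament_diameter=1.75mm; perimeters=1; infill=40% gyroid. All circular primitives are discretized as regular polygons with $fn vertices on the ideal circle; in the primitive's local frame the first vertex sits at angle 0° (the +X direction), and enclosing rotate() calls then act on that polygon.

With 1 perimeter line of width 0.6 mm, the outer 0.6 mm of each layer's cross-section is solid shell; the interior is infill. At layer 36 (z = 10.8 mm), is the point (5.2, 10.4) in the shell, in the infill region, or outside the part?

shell

At z = 10.8 mm: the r=12 cylinder gives a regular 24-gon of circumradius 12 (constant along its height); (rotated 25° about Z; rotation is an isometry so areas/perimeters/island counts are preserved). Overall, the cross-section is a single solid region. Undo the 25° rotation: the query point maps to (9.108, 7.228) in the un-rotated model frame. The nearest boundary edge runs (10.39, 6.00)→(8.49, 8.49); distance from the point to it = 0.27 mm. The point is inside the cross-section, 0.27 mm from the nearest boundary — within the 0.6 mm shell band (1 × 0.6).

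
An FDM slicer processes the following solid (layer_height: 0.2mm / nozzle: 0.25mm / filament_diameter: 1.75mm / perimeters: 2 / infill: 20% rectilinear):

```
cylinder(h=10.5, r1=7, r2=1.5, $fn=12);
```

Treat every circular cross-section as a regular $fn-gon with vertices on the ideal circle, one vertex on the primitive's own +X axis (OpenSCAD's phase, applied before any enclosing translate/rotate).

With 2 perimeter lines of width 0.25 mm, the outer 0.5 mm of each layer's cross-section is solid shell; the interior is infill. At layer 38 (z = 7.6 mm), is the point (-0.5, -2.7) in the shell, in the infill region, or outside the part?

shell

At z = 7.6 mm: the cone contributes a regular 12-gon of circumradius 3.019 (interpolated between r1=7 and r2=1.5 at t=0.724). Overall, the cross-section is a single solid region. The nearest boundary edge runs (-1.51, -2.61)→(-0.00, -3.02); distance from the point to it = 0.18 mm. The point is inside the cross-section, 0.18 mm from the nearest boundary — within the 0.5 mm shell band (2 × 0.25).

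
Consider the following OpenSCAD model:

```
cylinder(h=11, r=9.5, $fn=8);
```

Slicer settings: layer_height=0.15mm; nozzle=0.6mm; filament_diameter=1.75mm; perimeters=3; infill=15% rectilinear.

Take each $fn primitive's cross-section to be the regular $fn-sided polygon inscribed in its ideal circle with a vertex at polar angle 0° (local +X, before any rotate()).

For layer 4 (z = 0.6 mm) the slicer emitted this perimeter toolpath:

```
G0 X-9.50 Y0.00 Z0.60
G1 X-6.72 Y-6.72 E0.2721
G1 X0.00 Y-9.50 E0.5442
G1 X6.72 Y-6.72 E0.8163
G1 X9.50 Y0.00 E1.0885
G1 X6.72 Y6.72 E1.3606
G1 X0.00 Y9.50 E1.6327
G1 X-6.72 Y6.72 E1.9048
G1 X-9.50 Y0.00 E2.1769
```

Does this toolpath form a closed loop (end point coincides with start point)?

yes

Start point (G0): (-9.50, 0.00). End point (last G1): the path returns to the start — closed.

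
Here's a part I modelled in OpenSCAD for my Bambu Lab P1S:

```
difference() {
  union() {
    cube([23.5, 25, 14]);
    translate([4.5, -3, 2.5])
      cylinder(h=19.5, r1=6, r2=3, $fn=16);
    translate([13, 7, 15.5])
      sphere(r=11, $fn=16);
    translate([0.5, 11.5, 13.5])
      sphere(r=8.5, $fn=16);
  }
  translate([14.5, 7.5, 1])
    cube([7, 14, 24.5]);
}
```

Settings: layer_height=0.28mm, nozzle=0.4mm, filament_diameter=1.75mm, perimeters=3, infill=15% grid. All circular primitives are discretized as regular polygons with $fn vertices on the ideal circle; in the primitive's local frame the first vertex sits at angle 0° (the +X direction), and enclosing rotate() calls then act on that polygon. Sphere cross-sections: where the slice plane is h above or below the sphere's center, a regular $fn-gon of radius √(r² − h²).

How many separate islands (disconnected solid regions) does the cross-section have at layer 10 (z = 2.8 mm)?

1

At z = 2.8 mm: the cube (footprint 23.5×25) is included at this height; the cone at (4.5, -3) (r1=6→r2=3) has section circumradius 5.954 here — a regular 16-gon; the sphere at (13, 7) is absent (|z−center|=12.700 > r=11); the sphere at (0.5, 11.5) is not intersected at this z (|z−center|=10.700 > r=8.5); Combining (union): the regions partially overlap (shared area 20.37 mm²), so overlapping operands fuse into one piece — 1 connected region; the cube at (14.5, 7.5) is present — its section is the full 7×14 rectangle; Taking the first minus the rest: starting from that combined region, the 7×14 cube at (14.5, 7.5) lies wholly inside it (removes its full 98.00 mm² and its 42.00 mm outline becomes a hole wall) — 1 connected region with 1 hole. Overall, the cross-section is one region with 1 hole. Island count = 1.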